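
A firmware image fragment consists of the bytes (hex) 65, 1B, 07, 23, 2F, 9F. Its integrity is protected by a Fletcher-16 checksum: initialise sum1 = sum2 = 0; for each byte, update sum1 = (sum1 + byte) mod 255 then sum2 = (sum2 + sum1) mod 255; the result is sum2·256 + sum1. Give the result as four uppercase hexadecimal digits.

Running sums (mod 255):
  after byte 0 (65): sum1=101, sum2=101
  after byte 1 (1B): sum1=128, sum2=229
  after byte 2 (07): sum1=135, sum2=109
  after byte 3 (23): sum1=170, sum2=24
  after byte 4 (2F): sum1=217, sum2=241
  after byte 5 (9F): sum1=121, sum2=107
Checksum = sum2·256 + sum1 = 107·256 + 121 = 27513 = 0x6B79.

6B79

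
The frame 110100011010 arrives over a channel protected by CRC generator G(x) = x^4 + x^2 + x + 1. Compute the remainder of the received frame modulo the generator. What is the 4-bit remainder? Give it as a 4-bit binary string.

0000

Modulo-2 division of 110100011010 by 10111:
  pos 0: 11010 XOR 10111 = 01101
  pos 1: 11010 XOR 10111 = 01101
  pos 2: 11010 XOR 10111 = 01101
  pos 3: 11011 XOR 10111 = 01100
  pos 4: 11001 XOR 10111 = 01110
  pos 5: 11100 XOR 10111 = 01011
  pos 6: 10111 XOR 10111 = 00000
Remainder = 0000 (zero — the frame passes the CRC check).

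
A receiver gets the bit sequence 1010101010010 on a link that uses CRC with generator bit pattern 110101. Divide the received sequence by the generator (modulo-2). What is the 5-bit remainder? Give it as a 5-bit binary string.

Modulo-2 division of 1010101010010 by 110101:
  pos 0: 101010 XOR 110101 = 011111
  pos 1: 111111 XOR 110101 = 001010
  pos 3: 101001 XOR 110101 = 011100
  pos 4: 111000 XOR 110101 = 001101
  pos 6: 110101 XOR 110101 = 000000
Remainder = 00000 (zero — the frame passes the CRC check).

00000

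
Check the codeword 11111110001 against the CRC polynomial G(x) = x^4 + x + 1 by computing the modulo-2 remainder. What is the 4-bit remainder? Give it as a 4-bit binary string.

1011

Modulo-2 division of 11111110001 by 10011:
  pos 0: 11111 XOR 10011 = 01100
  pos 1: 11001 XOR 10011 = 01010
  pos 2: 10101 XOR 10011 = 00110
  pos 4: 11000 XOR 10011 = 01011
  pos 5: 10110 XOR 10011 = 00101
Remainder = 1011 (nonzero — an error is detected).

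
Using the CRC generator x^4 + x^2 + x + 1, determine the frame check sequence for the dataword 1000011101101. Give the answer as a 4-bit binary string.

Append 4 zeros: 10000111011010000. Divide by 10111 (XOR where the leading bit is 1):
  pos 0: 10000 XOR 10111 = 00111
  pos 2: 11111 XOR 10111 = 01000
  pos 3: 10001 XOR 10111 = 00110
  pos 5: 11001 XOR 10111 = 01110
  pos 6: 11101 XOR 10111 = 01010
  pos 7: 10100 XOR 10111 = 00011
  pos 10: 11100 XOR 10111 = 01011
  pos 11: 10110 XOR 10111 = 00001
Remainder (last 4 bits) = 0010. This is the CRC / FCS.

0010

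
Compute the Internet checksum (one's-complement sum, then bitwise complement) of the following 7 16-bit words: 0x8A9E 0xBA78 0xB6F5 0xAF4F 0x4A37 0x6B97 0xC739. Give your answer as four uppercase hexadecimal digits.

One's-complement addition (fold any carry out of bit 15 back into bit 0):
  0x8A9E + 0xBA78 = 0x14516 → wrap carry → 0x4517
  0x4517 + 0xB6F5 = 0x0FC0C
  0xFC0C + 0xAF4F = 0x1AB5B → wrap carry → 0xAB5C
  0xAB5C + 0x4A37 = 0x0F593
  0xF593 + 0x6B97 = 0x1612A → wrap carry → 0x612B
  0x612B + 0xC739 = 0x12864 → wrap carry → 0x2865
One's-complement sum = 0x2865.
Checksum = ~0x2865 & 0xFFFF = 0xD79A.

D79A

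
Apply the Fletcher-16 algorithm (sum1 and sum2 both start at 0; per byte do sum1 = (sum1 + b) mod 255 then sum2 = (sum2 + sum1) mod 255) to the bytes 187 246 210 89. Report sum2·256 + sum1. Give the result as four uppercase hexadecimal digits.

Running sums (mod 255):
  after byte 0 (187): sum1=187, sum2=187
  after byte 1 (246): sum1=178, sum2=110
  after byte 2 (210): sum1=133, sum2=243
  after byte 3 (89): sum1=222, sum2=210
Checksum = sum2·256 + sum1 = 210·256 + 222 = 53982 = 0xD2DE.

D2DE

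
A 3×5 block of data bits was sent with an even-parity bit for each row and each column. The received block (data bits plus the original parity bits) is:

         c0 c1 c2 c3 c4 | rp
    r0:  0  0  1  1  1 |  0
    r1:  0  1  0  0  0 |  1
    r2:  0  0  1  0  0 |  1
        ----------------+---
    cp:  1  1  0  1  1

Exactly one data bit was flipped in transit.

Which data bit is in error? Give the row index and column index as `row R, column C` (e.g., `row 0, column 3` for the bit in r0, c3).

row 0, column 0

Recompute each row's even parity and compare to rp:
  r0: data parity 1, sent rp 0 → mismatch
  r1: data parity 1, sent rp 1 → ok
  r2: data parity 1, sent rp 1 → ok
Recompute each column's even parity and compare to cp:
  c0: data parity 0, sent cp 1 → mismatch
  c1: data parity 1, sent cp 1 → ok
  c2: data parity 0, sent cp 0 → ok
  c3: data parity 1, sent cp 1 → ok
  c4: data parity 1, sent cp 1 → ok
Exactly one row (r0) and one column (c0) fail → the flipped bit is at their intersection.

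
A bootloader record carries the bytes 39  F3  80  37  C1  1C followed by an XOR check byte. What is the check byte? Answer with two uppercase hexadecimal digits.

A0

XOR the bytes together:
  start with 0x39
  0x39 ⊕ 0xF3 = 0xCA
  0xCA ⊕ 0x80 = 0x4A
  0x4A ⊕ 0x37 = 0x7D
  0x7D ⊕ 0xC1 = 0xBC
  0xBC ⊕ 0x1C = 0xA0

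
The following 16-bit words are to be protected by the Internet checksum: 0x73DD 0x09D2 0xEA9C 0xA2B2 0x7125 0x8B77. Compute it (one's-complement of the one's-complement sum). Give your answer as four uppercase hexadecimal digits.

F863

One's-complement addition (fold any carry out of bit 15 back into bit 0):
  0x73DD + 0x09D2 = 0x07DAF
  0x7DAF + 0xEA9C = 0x1684B → wrap carry → 0x684C
  0x684C + 0xA2B2 = 0x10AFE → wrap carry → 0x0AFF
  0x0AFF + 0x7125 = 0x07C24
  0x7C24 + 0x8B77 = 0x1079B → wrap carry → 0x079C
One's-complement sum = 0x079C.
Checksum = ~0x079C & 0xFFFF = 0xF863.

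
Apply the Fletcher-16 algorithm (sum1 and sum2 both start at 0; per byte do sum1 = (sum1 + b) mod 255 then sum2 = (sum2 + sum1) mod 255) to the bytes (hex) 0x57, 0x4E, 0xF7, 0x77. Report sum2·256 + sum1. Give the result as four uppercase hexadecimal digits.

Running sums (mod 255):
  after byte 0 (0x57): sum1=87, sum2=87
  after byte 1 (0x4E): sum1=165, sum2=252
  after byte 2 (0xF7): sum1=157, sum2=154
  after byte 3 (0x77): sum1=21, sum2=175
Checksum = sum2·256 + sum1 = 175·256 + 21 = 44821 = 0xAF15.

AF15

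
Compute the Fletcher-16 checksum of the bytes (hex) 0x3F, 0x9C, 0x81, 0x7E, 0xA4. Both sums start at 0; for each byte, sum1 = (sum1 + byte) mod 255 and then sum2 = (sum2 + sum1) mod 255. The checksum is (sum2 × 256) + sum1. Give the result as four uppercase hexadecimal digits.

Running sums (mod 255):
  after byte 0 (0x3F): sum1=63, sum2=63
  after byte 1 (0x9C): sum1=219, sum2=27
  after byte 2 (0x81): sum1=93, sum2=120
  after byte 3 (0x7E): sum1=219, sum2=84
  after byte 4 (0xA4): sum1=128, sum2=212
Checksum = sum2·256 + sum1 = 212·256 + 128 = 54400 = 0xD480.

D480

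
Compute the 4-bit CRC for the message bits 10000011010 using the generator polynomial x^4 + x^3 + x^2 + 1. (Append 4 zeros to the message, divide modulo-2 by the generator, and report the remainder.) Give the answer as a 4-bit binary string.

0101

Append 4 zeros: 100000110100000. Divide by 11101 (XOR where the leading bit is 1):
  pos 0: 10000 XOR 11101 = 01101
  pos 1: 11010 XOR 11101 = 00111
  pos 3: 11111 XOR 11101 = 00010
  pos 6: 10010 XOR 11101 = 01111
  pos 7: 11110 XOR 11101 = 00011
  pos 10: 11000 XOR 11101 = 00101
Remainder (last 4 bits) = 0101. This is the CRC / FCS.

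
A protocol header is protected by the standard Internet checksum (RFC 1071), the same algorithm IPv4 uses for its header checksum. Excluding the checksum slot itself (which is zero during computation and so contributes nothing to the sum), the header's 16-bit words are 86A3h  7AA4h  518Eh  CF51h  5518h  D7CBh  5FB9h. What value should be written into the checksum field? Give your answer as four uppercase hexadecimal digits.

One's-complement addition (fold any carry out of bit 15 back into bit 0):
  0x86A3 + 0x7AA4 = 0x10147 → wrap carry → 0x0148
  0x0148 + 0x518E = 0x052D6
  0x52D6 + 0xCF51 = 0x12227 → wrap carry → 0x2228
  0x2228 + 0x5518 = 0x07740
  0x7740 + 0xD7CB = 0x14F0B → wrap carry → 0x4F0C
  0x4F0C + 0x5FB9 = 0x0AEC5
One's-complement sum = 0xAEC5.
Checksum = ~0xAEC5 & 0xFFFF = 0x513A.

513A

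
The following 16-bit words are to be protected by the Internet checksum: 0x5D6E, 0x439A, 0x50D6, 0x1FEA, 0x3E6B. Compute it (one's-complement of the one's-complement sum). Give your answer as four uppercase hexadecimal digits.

AFCB

One's-complement addition (fold any carry out of bit 15 back into bit 0):
  0x5D6E + 0x439A = 0x0A108
  0xA108 + 0x50D6 = 0x0F1DE
  0xF1DE + 0x1FEA = 0x111C8 → wrap carry → 0x11C9
  0x11C9 + 0x3E6B = 0x05034
One's-complement sum = 0x5034.
Checksum = ~0x5034 & 0xFFFF = 0xAFCB.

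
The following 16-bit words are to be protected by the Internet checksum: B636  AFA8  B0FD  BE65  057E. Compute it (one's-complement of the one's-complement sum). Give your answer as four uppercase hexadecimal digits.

253F

One's-complement addition (fold any carry out of bit 15 back into bit 0):
  0xB636 + 0xAFA8 = 0x165DE → wrap carry → 0x65DF
  0x65DF + 0xB0FD = 0x116DC → wrap carry → 0x16DD
  0x16DD + 0xBE65 = 0x0D542
  0xD542 + 0x057E = 0x0DAC0
One's-complement sum = 0xDAC0.
Checksum = ~0xDAC0 & 0xFFFF = 0x253F.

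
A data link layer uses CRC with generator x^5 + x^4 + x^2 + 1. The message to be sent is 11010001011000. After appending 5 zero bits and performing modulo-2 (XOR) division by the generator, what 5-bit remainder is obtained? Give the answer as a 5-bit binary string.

01100

Append 5 zeros: 1101000101100000000. Divide by 110101 (XOR where the leading bit is 1):
  pos 0: 110100 XOR 110101 = 000001
  pos 5: 101011 XOR 110101 = 011110
  pos 6: 111100 XOR 110101 = 001001
  pos 8: 100100 XOR 110101 = 010001
  pos 9: 100010 XOR 110101 = 010111
  pos 10: 101110 XOR 110101 = 011011
  pos 11: 110110 XOR 110101 = 000011
Remainder (last 5 bits) = 01100. This is the CRC / FCS.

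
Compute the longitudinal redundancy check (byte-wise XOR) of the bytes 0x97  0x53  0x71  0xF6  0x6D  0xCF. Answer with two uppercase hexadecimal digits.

XOR the bytes together:
  start with 0x97
  0x97 ⊕ 0x53 = 0xC4
  0xC4 ⊕ 0x71 = 0xB5
  0xB5 ⊕ 0xF6 = 0x43
  0x43 ⊕ 0x6D = 0x2E
  0x2E ⊕ 0xCF = 0xE1

E1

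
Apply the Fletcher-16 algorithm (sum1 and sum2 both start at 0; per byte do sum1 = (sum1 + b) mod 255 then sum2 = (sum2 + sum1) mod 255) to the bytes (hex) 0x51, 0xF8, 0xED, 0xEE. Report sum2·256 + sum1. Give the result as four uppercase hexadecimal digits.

Running sums (mod 255):
  after byte 0 (0x51): sum1=81, sum2=81
  after byte 1 (0xF8): sum1=74, sum2=155
  after byte 2 (0xED): sum1=56, sum2=211
  after byte 3 (0xEE): sum1=39, sum2=250
Checksum = sum2·256 + sum1 = 250·256 + 39 = 64039 = 0xFA27.

FA27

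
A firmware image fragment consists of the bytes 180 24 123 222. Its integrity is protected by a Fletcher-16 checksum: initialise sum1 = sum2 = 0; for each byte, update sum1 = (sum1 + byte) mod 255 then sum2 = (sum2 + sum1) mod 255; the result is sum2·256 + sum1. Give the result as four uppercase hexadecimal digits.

F027

Running sums (mod 255):
  after byte 0 (180): sum1=180, sum2=180
  after byte 1 (24): sum1=204, sum2=129
  after byte 2 (123): sum1=72, sum2=201
  after byte 3 (222): sum1=39, sum2=240
Checksum = sum2·256 + sum1 = 240·256 + 39 = 61479 = 0xF027.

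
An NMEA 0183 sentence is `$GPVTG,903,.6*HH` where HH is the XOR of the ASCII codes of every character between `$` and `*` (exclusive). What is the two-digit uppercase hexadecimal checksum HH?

70

XOR the ASCII codes of the payload characters:
  'G' = 0x47 → acc = 0x47
  'P' = 0x50 → acc = 0x17
  'V' = 0x56 → acc = 0x41
  'T' = 0x54 → acc = 0x15
  'G' = 0x47 → acc = 0x52
  ',' = 0x2C → acc = 0x7E
  '9' = 0x39 → acc = 0x47
  '0' = 0x30 → acc = 0x77
  '3' = 0x33 → acc = 0x44
  ',' = 0x2C → acc = 0x68
  '.' = 0x2E → acc = 0x46
  '6' = 0x36 → acc = 0x70
Checksum = 0x70.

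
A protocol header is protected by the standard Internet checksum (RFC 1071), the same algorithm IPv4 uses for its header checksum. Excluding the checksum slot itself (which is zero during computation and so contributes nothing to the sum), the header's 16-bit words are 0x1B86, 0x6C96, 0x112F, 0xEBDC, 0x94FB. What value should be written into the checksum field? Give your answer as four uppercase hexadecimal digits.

E5DB

One's-complement addition (fold any carry out of bit 15 back into bit 0):
  0x1B86 + 0x6C96 = 0x0881C
  0x881C + 0x112F = 0x0994B
  0x994B + 0xEBDC = 0x18527 → wrap carry → 0x8528
  0x8528 + 0x94FB = 0x11A23 → wrap carry → 0x1A24
One's-complement sum = 0x1A24.
Checksum = ~0x1A24 & 0xFFFF = 0xE5DB.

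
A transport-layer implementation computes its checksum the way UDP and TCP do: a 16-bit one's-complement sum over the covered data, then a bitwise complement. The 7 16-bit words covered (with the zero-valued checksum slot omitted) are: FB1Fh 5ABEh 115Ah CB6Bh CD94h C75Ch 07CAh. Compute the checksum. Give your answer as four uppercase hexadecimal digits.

One's-complement addition (fold any carry out of bit 15 back into bit 0):
  0xFB1F + 0x5ABE = 0x155DD → wrap carry → 0x55DE
  0x55DE + 0x115A = 0x06738
  0x6738 + 0xCB6B = 0x132A3 → wrap carry → 0x32A4
  0x32A4 + 0xCD94 = 0x10038 → wrap carry → 0x0039
  0x0039 + 0xC75C = 0x0C795
  0xC795 + 0x07CA = 0x0CF5F
One's-complement sum = 0xCF5F.
Checksum = ~0xCF5F & 0xFFFF = 0x30A0.

30A0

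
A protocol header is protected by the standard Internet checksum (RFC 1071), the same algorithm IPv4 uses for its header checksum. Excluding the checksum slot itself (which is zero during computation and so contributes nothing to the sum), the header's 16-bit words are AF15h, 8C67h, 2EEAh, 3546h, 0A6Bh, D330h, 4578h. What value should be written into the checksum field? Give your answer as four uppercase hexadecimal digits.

3D3E

One's-complement addition (fold any carry out of bit 15 back into bit 0):
  0xAF15 + 0x8C67 = 0x13B7C → wrap carry → 0x3B7D
  0x3B7D + 0x2EEA = 0x06A67
  0x6A67 + 0x3546 = 0x09FAD
  0x9FAD + 0x0A6B = 0x0AA18
  0xAA18 + 0xD330 = 0x17D48 → wrap carry → 0x7D49
  0x7D49 + 0x4578 = 0x0C2C1
One's-complement sum = 0xC2C1.
Checksum = ~0xC2C1 & 0xFFFF = 0x3D3E.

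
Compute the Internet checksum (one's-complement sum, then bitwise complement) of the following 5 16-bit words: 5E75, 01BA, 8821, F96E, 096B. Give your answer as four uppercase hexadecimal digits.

14D5

One's-complement addition (fold any carry out of bit 15 back into bit 0):
  0x5E75 + 0x01BA = 0x0602F
  0x602F + 0x8821 = 0x0E850
  0xE850 + 0xF96E = 0x1E1BE → wrap carry → 0xE1BF
  0xE1BF + 0x096B = 0x0EB2A
One's-complement sum = 0xEB2A.
Checksum = ~0xEB2A & 0xFFFF = 0x14D5.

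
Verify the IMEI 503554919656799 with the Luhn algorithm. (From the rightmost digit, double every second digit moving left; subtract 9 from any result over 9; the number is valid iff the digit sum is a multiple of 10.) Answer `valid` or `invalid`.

invalid

From the right, keep odd positions and double even positions (subtract 9 from any doubled value over 9):
  doubled (positions 2,4,...): 9 3 3 2 8 1 0 → sum 26
  kept (positions 1,3,...): 9 7 5 9 9 5 3 5 → sum 52
Total = 78.
78 mod 10 = 8, so the number is invalid.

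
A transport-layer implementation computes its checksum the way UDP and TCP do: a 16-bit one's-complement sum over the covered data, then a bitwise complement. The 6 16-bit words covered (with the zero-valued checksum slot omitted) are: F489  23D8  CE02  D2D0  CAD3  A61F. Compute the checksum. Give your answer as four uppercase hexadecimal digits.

D5D6

One's-complement addition (fold any carry out of bit 15 back into bit 0):
  0xF489 + 0x23D8 = 0x11861 → wrap carry → 0x1862
  0x1862 + 0xCE02 = 0x0E664
  0xE664 + 0xD2D0 = 0x1B934 → wrap carry → 0xB935
  0xB935 + 0xCAD3 = 0x18408 → wrap carry → 0x8409
  0x8409 + 0xA61F = 0x12A28 → wrap carry → 0x2A29
One's-complement sum = 0x2A29.
Checksum = ~0x2A29 & 0xFFFF = 0xD5D6.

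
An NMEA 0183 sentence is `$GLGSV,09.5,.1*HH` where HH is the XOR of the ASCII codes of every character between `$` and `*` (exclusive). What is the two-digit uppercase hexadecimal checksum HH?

XOR the ASCII codes of the payload characters:
  'G' = 0x47 → acc = 0x47
  'L' = 0x4C → acc = 0x0B
  'G' = 0x47 → acc = 0x4C
  'S' = 0x53 → acc = 0x1F
  'V' = 0x56 → acc = 0x49
  ',' = 0x2C → acc = 0x65
  '0' = 0x30 → acc = 0x55
  '9' = 0x39 → acc = 0x6C
  '.' = 0x2E → acc = 0x42
  '5' = 0x35 → acc = 0x77
  ',' = 0x2C → acc = 0x5B
  '.' = 0x2E → acc = 0x75
  '1' = 0x31 → acc = 0x44
Checksum = 0x44.

44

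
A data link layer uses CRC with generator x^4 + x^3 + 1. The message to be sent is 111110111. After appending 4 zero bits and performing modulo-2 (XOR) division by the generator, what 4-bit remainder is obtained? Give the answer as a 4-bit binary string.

Append 4 zeros: 1111101110000. Divide by 11001 (XOR where the leading bit is 1):
  pos 0: 11111 XOR 11001 = 00110
  pos 2: 11001 XOR 11001 = 00000
  pos 7: 11000 XOR 11001 = 00001
Remainder (last 4 bits) = 0010. This is the CRC / FCS.

0010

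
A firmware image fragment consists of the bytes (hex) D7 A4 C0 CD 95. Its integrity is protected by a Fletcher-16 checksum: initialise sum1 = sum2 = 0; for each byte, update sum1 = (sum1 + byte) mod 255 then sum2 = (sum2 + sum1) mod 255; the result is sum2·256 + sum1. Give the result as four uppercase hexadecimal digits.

Running sums (mod 255):
  after byte 0 (D7): sum1=215, sum2=215
  after byte 1 (A4): sum1=124, sum2=84
  after byte 2 (C0): sum1=61, sum2=145
  after byte 3 (CD): sum1=11, sum2=156
  after byte 4 (95): sum1=160, sum2=61
Checksum = sum2·256 + sum1 = 61·256 + 160 = 15776 = 0x3DA0.

3DA0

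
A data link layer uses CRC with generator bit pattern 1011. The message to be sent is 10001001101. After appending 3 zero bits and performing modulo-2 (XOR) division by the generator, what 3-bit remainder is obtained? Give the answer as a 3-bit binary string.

Append 3 zeros: 10001001101000. Divide by 1011 (XOR where the leading bit is 1):
  pos 0: 1000 XOR 1011 = 0011
  pos 2: 1110 XOR 1011 = 0101
  pos 3: 1010 XOR 1011 = 0001
  pos 6: 1110 XOR 1011 = 0101
  pos 7: 1011 XOR 1011 = 0000
Remainder (last 3 bits) = 000. This is the CRC / FCS.

000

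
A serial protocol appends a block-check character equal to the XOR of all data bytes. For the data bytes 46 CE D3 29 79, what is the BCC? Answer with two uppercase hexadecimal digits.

XOR the bytes together:
  start with 0x46
  0x46 ⊕ 0xCE = 0x88
  0x88 ⊕ 0xD3 = 0x5B
  0x5B ⊕ 0x29 = 0x72
  0x72 ⊕ 0x79 = 0x0B

0B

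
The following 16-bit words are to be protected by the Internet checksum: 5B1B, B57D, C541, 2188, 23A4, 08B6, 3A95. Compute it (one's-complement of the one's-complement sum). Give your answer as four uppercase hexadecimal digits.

One's-complement addition (fold any carry out of bit 15 back into bit 0):
  0x5B1B + 0xB57D = 0x11098 → wrap carry → 0x1099
  0x1099 + 0xC541 = 0x0D5DA
  0xD5DA + 0x2188 = 0x0F762
  0xF762 + 0x23A4 = 0x11B06 → wrap carry → 0x1B07
  0x1B07 + 0x08B6 = 0x023BD
  0x23BD + 0x3A95 = 0x05E52
One's-complement sum = 0x5E52.
Checksum = ~0x5E52 & 0xFFFF = 0xA1AD.

A1AD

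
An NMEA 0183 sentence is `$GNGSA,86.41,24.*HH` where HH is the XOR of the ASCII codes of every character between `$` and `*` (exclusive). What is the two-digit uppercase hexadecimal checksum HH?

51

XOR the ASCII codes of the payload characters:
  'G' = 0x47 → acc = 0x47
  'N' = 0x4E → acc = 0x09
  'G' = 0x47 → acc = 0x4E
  'S' = 0x53 → acc = 0x1D
  'A' = 0x41 → acc = 0x5C
  ',' = 0x2C → acc = 0x70
  '8' = 0x38 → acc = 0x48
  '6' = 0x36 → acc = 0x7E
  '.' = 0x2E → acc = 0x50
  '4' = 0x34 → acc = 0x64
  '1' = 0x31 → acc = 0x55
  ',' = 0x2C → acc = 0x79
  '2' = 0x32 → acc = 0x4B
  '4' = 0x34 → acc = 0x7F
  '.' = 0x2E → acc = 0x51
Checksum = 0x51.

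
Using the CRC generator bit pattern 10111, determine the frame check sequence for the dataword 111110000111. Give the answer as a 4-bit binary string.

0011

Append 4 zeros: 1111100001110000. Divide by 10111 (XOR where the leading bit is 1):
  pos 0: 11111 XOR 10111 = 01000
  pos 1: 10000 XOR 10111 = 00111
  pos 3: 11100 XOR 10111 = 01011
  pos 4: 10110 XOR 10111 = 00001
  pos 8: 11110 XOR 10111 = 01001
  pos 9: 10010 XOR 10111 = 00101
  pos 11: 10100 XOR 10111 = 00011
Remainder (last 4 bits) = 0011. This is the CRC / FCS.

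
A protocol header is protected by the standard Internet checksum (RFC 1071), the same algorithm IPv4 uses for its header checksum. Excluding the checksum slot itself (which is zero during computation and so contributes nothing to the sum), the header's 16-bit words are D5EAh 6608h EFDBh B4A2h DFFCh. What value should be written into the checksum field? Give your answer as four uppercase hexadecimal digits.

3F91

One's-complement addition (fold any carry out of bit 15 back into bit 0):
  0xD5EA + 0x6608 = 0x13BF2 → wrap carry → 0x3BF3
  0x3BF3 + 0xEFDB = 0x12BCE → wrap carry → 0x2BCF
  0x2BCF + 0xB4A2 = 0x0E071
  0xE071 + 0xDFFC = 0x1C06D → wrap carry → 0xC06E
One's-complement sum = 0xC06E.
Checksum = ~0xC06E & 0xFFFF = 0x3F91.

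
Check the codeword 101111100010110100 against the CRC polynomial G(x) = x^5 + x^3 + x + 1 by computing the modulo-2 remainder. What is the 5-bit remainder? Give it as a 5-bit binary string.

Modulo-2 division of 101111100010110100 by 101011:
  pos 0: 101111 XOR 101011 = 000100
  pos 3: 100100 XOR 101011 = 001111
  pos 5: 111101 XOR 101011 = 010110
  pos 6: 101100 XOR 101011 = 000111
  pos 9: 111110 XOR 101011 = 010101
  pos 10: 101011 XOR 101011 = 000000
Remainder = 00000 (zero — the frame passes the CRC check).

00000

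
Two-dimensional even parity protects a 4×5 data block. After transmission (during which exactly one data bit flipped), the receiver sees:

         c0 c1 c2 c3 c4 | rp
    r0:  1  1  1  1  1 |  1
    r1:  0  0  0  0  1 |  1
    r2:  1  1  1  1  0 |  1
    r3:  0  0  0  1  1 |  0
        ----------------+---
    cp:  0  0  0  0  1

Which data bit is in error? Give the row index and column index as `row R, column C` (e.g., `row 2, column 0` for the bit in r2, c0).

row 2, column 3

Recompute each row's even parity and compare to rp:
  r0: data parity 1, sent rp 1 → ok
  r1: data parity 1, sent rp 1 → ok
  r2: data parity 0, sent rp 1 → mismatch
  r3: data parity 0, sent rp 0 → ok
Recompute each column's even parity and compare to cp:
  c0: data parity 0, sent cp 0 → ok
  c1: data parity 0, sent cp 0 → ok
  c2: data parity 0, sent cp 0 → ok
  c3: data parity 1, sent cp 0 → mismatch
  c4: data parity 1, sent cp 1 → ok
Exactly one row (r2) and one column (c3) fail → the flipped bit is at their intersection.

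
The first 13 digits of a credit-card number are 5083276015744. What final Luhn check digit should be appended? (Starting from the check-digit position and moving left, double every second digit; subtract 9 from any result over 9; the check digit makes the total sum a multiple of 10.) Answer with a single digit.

1

Partial digits right→left: 4 4 7 5 1 0 6 7 2 3 8 0 5
Double every second digit counting from the check-digit position (so the 1st, 3rd, 5th, ... of the partial from the right).
  doubled (with −9 where >9): 8 5 2 3 4 7 1 → sum 30
  kept as-is: 4 5 0 7 3 0 → sum 19
Total = 30 + 19 = 49.
Check digit = (10 − (49 mod 10)) mod 10 = 1.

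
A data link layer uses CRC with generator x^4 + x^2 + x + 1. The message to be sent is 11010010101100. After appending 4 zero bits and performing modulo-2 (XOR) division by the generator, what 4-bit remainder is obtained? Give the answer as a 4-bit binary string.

0100

Append 4 zeros: 110100101011000000. Divide by 10111 (XOR where the leading bit is 1):
  pos 0: 11010 XOR 10111 = 01101
  pos 1: 11010 XOR 10111 = 01101
  pos 2: 11011 XOR 10111 = 01100
  pos 3: 11000 XOR 10111 = 01111
  pos 4: 11111 XOR 10111 = 01000
  pos 5: 10000 XOR 10111 = 00111
  pos 7: 11111 XOR 10111 = 01000
  pos 8: 10000 XOR 10111 = 00111
  pos 10: 11100 XOR 10111 = 01011
  pos 11: 10110 XOR 10111 = 00001
Remainder (last 4 bits) = 0100. This is the CRC / FCS.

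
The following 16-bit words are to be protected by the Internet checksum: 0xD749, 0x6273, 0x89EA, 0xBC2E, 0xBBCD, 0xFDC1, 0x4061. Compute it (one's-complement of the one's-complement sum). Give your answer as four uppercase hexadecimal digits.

One's-complement addition (fold any carry out of bit 15 back into bit 0):
  0xD749 + 0x6273 = 0x139BC → wrap carry → 0x39BD
  0x39BD + 0x89EA = 0x0C3A7
  0xC3A7 + 0xBC2E = 0x17FD5 → wrap carry → 0x7FD6
  0x7FD6 + 0xBBCD = 0x13BA3 → wrap carry → 0x3BA4
  0x3BA4 + 0xFDC1 = 0x13965 → wrap carry → 0x3966
  0x3966 + 0x4061 = 0x079C7
One's-complement sum = 0x79C7.
Checksum = ~0x79C7 & 0xFFFF = 0x8638.

8638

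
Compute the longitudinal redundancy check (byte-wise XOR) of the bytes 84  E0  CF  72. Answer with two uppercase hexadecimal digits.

XOR the bytes together:
  start with 0x84
  0x84 ⊕ 0xE0 = 0x64
  0x64 ⊕ 0xCF = 0xAB
  0xAB ⊕ 0x72 = 0xD9

D9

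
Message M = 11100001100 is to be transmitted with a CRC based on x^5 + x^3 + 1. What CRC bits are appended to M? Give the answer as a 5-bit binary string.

00111

Append 5 zeros: 1110000110000000. Divide by 101001 (XOR where the leading bit is 1):
  pos 0: 111000 XOR 101001 = 010001
  pos 1: 100010 XOR 101001 = 001011
  pos 3: 101111 XOR 101001 = 000110
  pos 6: 110000 XOR 101001 = 011001
  pos 7: 110010 XOR 101001 = 011011
  pos 8: 110110 XOR 101001 = 011111
  pos 9: 111110 XOR 101001 = 010111
  pos 10: 101110 XOR 101001 = 000111
Remainder (last 5 bits) = 00111. This is the CRC / FCS.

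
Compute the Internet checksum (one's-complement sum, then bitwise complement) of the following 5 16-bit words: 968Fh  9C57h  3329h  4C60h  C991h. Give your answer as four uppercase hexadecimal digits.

One's-complement addition (fold any carry out of bit 15 back into bit 0):
  0x968F + 0x9C57 = 0x132E6 → wrap carry → 0x32E7
  0x32E7 + 0x3329 = 0x06610
  0x6610 + 0x4C60 = 0x0B270
  0xB270 + 0xC991 = 0x17C01 → wrap carry → 0x7C02
One's-complement sum = 0x7C02.
Checksum = ~0x7C02 & 0xFFFF = 0x83FD.

83FD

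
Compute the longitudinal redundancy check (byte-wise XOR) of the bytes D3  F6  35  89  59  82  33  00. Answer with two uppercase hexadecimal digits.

XOR the bytes together:
  start with 0xD3
  0xD3 ⊕ 0xF6 = 0x25
  0x25 ⊕ 0x35 = 0x10
  0x10 ⊕ 0x89 = 0x99
  0x99 ⊕ 0x59 = 0xC0
  0xC0 ⊕ 0x82 = 0x42
  0x42 ⊕ 0x33 = 0x71
  0x71 ⊕ 0x00 = 0x71

71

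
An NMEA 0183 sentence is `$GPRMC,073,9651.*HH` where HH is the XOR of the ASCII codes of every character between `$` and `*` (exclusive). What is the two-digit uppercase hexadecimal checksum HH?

XOR the ASCII codes of the payload characters:
  'G' = 0x47 → acc = 0x47
  'P' = 0x50 → acc = 0x17
  'R' = 0x52 → acc = 0x45
  'M' = 0x4D → acc = 0x08
  'C' = 0x43 → acc = 0x4B
  ',' = 0x2C → acc = 0x67
  '0' = 0x30 → acc = 0x57
  '7' = 0x37 → acc = 0x60
  '3' = 0x33 → acc = 0x53
  ',' = 0x2C → acc = 0x7F
  '9' = 0x39 → acc = 0x46
  '6' = 0x36 → acc = 0x70
  '5' = 0x35 → acc = 0x45
  '1' = 0x31 → acc = 0x74
  '.' = 0x2E → acc = 0x5A
Checksum = 0x5A.

5A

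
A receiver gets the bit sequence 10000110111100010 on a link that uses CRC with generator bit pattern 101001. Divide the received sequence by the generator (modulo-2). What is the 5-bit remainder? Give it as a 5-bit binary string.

Modulo-2 division of 10000110111100010 by 101001:
  pos 0: 100001 XOR 101001 = 001000
  pos 2: 100010 XOR 101001 = 001011
  pos 4: 101111 XOR 101001 = 000110
  pos 7: 110110 XOR 101001 = 011111
  pos 8: 111110 XOR 101001 = 010111
  pos 9: 101110 XOR 101001 = 000111
Remainder = 11110 (nonzero — an error is detected).

11110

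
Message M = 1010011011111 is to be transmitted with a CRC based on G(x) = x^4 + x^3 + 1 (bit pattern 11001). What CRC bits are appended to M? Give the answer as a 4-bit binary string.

1101

Append 4 zeros: 10100110111110000. Divide by 11001 (XOR where the leading bit is 1):
  pos 0: 10100 XOR 11001 = 01101
  pos 1: 11011 XOR 11001 = 00010
  pos 4: 10101 XOR 11001 = 01100
  pos 5: 11001 XOR 11001 = 00000
  pos 10: 11100 XOR 11001 = 00101
  pos 12: 10100 XOR 11001 = 01101
Remainder (last 4 bits) = 1101. This is the CRC / FCS.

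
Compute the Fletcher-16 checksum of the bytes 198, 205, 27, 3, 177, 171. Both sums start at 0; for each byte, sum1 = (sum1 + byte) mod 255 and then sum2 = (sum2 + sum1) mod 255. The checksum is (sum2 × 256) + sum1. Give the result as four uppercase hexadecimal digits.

Running sums (mod 255):
  after byte 0 (198): sum1=198, sum2=198
  after byte 1 (205): sum1=148, sum2=91
  after byte 2 (27): sum1=175, sum2=11
  after byte 3 (3): sum1=178, sum2=189
  after byte 4 (177): sum1=100, sum2=34
  after byte 5 (171): sum1=16, sum2=50
Checksum = sum2·256 + sum1 = 50·256 + 16 = 12816 = 0x3210.

3210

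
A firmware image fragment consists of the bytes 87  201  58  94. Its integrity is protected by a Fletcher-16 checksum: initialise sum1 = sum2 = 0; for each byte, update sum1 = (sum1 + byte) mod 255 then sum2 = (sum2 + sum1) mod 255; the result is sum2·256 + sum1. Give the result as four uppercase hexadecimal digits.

8DB9

Running sums (mod 255):
  after byte 0 (87): sum1=87, sum2=87
  after byte 1 (201): sum1=33, sum2=120
  after byte 2 (58): sum1=91, sum2=211
  after byte 3 (94): sum1=185, sum2=141
Checksum = sum2·256 + sum1 = 141·256 + 185 = 36281 = 0x8DB9.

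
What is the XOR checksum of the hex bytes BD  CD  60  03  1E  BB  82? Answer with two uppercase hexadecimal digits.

XOR the bytes together:
  start with 0xBD
  0xBD ⊕ 0xCD = 0x70
  0x70 ⊕ 0x60 = 0x10
  0x10 ⊕ 0x03 = 0x13
  0x13 ⊕ 0x1E = 0x0D
  0x0D ⊕ 0xBB = 0xB6
  0xB6 ⊕ 0x82 = 0x34

34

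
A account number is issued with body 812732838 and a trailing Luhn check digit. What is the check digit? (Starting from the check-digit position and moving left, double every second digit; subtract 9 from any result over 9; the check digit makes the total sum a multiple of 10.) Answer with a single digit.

Partial digits right→left: 8 3 8 2 3 7 2 1 8
Double every second digit counting from the check-digit position (so the 1st, 3rd, 5th, ... of the partial from the right).
  doubled (with −9 where >9): 7 7 6 4 7 → sum 31
  kept as-is: 3 2 7 1 → sum 13
Total = 31 + 13 = 44.
Check digit = (10 − (44 mod 10)) mod 10 = 6.

6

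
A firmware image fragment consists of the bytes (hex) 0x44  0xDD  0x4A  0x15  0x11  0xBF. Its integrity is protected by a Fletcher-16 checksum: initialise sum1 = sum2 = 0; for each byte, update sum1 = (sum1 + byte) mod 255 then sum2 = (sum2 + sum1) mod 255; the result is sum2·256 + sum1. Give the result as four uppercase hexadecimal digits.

3952

Running sums (mod 255):
  after byte 0 (0x44): sum1=68, sum2=68
  after byte 1 (0xDD): sum1=34, sum2=102
  after byte 2 (0x4A): sum1=108, sum2=210
  after byte 3 (0x15): sum1=129, sum2=84
  after byte 4 (0x11): sum1=146, sum2=230
  after byte 5 (0xBF): sum1=82, sum2=57
Checksum = sum2·256 + sum1 = 57·256 + 82 = 14674 = 0x3952.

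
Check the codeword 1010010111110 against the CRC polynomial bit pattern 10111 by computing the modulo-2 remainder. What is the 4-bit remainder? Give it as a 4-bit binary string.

0000

Modulo-2 division of 1010010111110 by 10111:
  pos 0: 10100 XOR 10111 = 00011
  pos 3: 11101 XOR 10111 = 01010
  pos 4: 10101 XOR 10111 = 00010
  pos 7: 10111 XOR 10111 = 00000
Remainder = 0000 (zero — the frame passes the CRC check).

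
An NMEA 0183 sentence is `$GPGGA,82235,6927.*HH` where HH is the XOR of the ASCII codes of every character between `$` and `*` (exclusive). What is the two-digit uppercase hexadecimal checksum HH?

XOR the ASCII codes of the payload characters:
  'G' = 0x47 → acc = 0x47
  'P' = 0x50 → acc = 0x17
  'G' = 0x47 → acc = 0x50
  'G' = 0x47 → acc = 0x17
  'A' = 0x41 → acc = 0x56
  ',' = 0x2C → acc = 0x7A
  '8' = 0x38 → acc = 0x42
  '2' = 0x32 → acc = 0x70
  '2' = 0x32 → acc = 0x42
  '3' = 0x33 → acc = 0x71
  '5' = 0x35 → acc = 0x44
  ',' = 0x2C → acc = 0x68
  '6' = 0x36 → acc = 0x5E
  '9' = 0x39 → acc = 0x67
  '2' = 0x32 → acc = 0x55
  '7' = 0x37 → acc = 0x62
  '.' = 0x2E → acc = 0x4C
Checksum = 0x4C.

4C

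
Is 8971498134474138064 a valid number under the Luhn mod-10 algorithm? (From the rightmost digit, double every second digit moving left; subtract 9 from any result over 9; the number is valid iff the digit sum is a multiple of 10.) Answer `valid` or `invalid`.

invalid

From the right, keep odd positions and double even positions (subtract 9 from any doubled value over 9):
  doubled (positions 2,4,...): 3 7 2 5 8 2 9 2 9 → sum 47
  kept (positions 1,3,...): 4 0 3 4 4 3 8 4 7 8 → sum 45
Total = 92.
92 mod 10 = 2, so the number is invalid.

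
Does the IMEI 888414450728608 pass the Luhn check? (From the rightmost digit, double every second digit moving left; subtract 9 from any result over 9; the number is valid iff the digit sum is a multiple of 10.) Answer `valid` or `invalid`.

From the right, keep odd positions and double even positions (subtract 9 from any doubled value over 9):
  doubled (positions 2,4,...): 0 7 5 1 8 8 7 → sum 36
  kept (positions 1,3,...): 8 6 2 0 4 1 8 8 → sum 37
Total = 73.
73 mod 10 = 3, so the number is invalid.

invalid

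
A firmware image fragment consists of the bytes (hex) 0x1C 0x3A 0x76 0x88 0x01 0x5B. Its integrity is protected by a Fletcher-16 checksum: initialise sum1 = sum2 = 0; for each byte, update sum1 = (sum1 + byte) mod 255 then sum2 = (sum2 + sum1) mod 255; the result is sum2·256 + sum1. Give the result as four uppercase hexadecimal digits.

Running sums (mod 255):
  after byte 0 (0x1C): sum1=28, sum2=28
  after byte 1 (0x3A): sum1=86, sum2=114
  after byte 2 (0x76): sum1=204, sum2=63
  after byte 3 (0x88): sum1=85, sum2=148
  after byte 4 (0x01): sum1=86, sum2=234
  after byte 5 (0x5B): sum1=177, sum2=156
Checksum = sum2·256 + sum1 = 156·256 + 177 = 40113 = 0x9CB1.

9CB1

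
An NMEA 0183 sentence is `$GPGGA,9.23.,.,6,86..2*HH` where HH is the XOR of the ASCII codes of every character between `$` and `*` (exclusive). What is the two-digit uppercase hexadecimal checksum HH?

4A

XOR the ASCII codes of the payload characters:
  'G' = 0x47 → acc = 0x47
  'P' = 0x50 → acc = 0x17
  'G' = 0x47 → acc = 0x50
  'G' = 0x47 → acc = 0x17
  'A' = 0x41 → acc = 0x56
  ',' = 0x2C → acc = 0x7A
  '9' = 0x39 → acc = 0x43
  '.' = 0x2E → acc = 0x6D
  '2' = 0x32 → acc = 0x5F
  '3' = 0x33 → acc = 0x6C
  '.' = 0x2E → acc = 0x42
  ',' = 0x2C → acc = 0x6E
  '.' = 0x2E → acc = 0x40
  ',' = 0x2C → acc = 0x6C
  '6' = 0x36 → acc = 0x5A
  ',' = 0x2C → acc = 0x76
  '8' = 0x38 → acc = 0x4E
  '6' = 0x36 → acc = 0x78
  '.' = 0x2E → acc = 0x56
  '.' = 0x2E → acc = 0x78
  '2' = 0x32 → acc = 0x4A
Checksum = 0x4A.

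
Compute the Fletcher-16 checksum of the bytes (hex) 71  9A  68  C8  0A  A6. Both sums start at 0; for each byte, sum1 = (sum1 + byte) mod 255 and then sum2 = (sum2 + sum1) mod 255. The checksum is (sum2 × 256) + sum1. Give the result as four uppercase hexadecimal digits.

Running sums (mod 255):
  after byte 0 (71): sum1=113, sum2=113
  after byte 1 (9A): sum1=12, sum2=125
  after byte 2 (68): sum1=116, sum2=241
  after byte 3 (C8): sum1=61, sum2=47
  after byte 4 (0A): sum1=71, sum2=118
  after byte 5 (A6): sum1=237, sum2=100
Checksum = sum2·256 + sum1 = 100·256 + 237 = 25837 = 0x64ED.

64ED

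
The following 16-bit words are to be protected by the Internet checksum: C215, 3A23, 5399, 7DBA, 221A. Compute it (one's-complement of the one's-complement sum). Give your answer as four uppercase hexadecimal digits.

One's-complement addition (fold any carry out of bit 15 back into bit 0):
  0xC215 + 0x3A23 = 0x0FC38
  0xFC38 + 0x5399 = 0x14FD1 → wrap carry → 0x4FD2
  0x4FD2 + 0x7DBA = 0x0CD8C
  0xCD8C + 0x221A = 0x0EFA6
One's-complement sum = 0xEFA6.
Checksum = ~0xEFA6 & 0xFFFF = 0x1059.

1059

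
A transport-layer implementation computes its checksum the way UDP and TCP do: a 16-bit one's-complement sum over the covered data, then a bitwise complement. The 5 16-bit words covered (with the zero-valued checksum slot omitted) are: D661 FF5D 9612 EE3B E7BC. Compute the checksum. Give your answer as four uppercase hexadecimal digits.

BE34

One's-complement addition (fold any carry out of bit 15 back into bit 0):
  0xD661 + 0xFF5D = 0x1D5BE → wrap carry → 0xD5BF
  0xD5BF + 0x9612 = 0x16BD1 → wrap carry → 0x6BD2
  0x6BD2 + 0xEE3B = 0x15A0D → wrap carry → 0x5A0E
  0x5A0E + 0xE7BC = 0x141CA → wrap carry → 0x41CB
One's-complement sum = 0x41CB.
Checksum = ~0x41CB & 0xFFFF = 0xBE34.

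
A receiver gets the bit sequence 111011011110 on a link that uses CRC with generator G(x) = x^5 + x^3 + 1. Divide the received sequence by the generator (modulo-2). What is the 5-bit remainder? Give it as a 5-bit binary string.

00000

Modulo-2 division of 111011011110 by 101001:
  pos 0: 111011 XOR 101001 = 010010
  pos 1: 100100 XOR 101001 = 001101
  pos 3: 110111 XOR 101001 = 011110
  pos 4: 111101 XOR 101001 = 010100
  pos 5: 101001 XOR 101001 = 000000
Remainder = 00000 (zero — the frame passes the CRC check).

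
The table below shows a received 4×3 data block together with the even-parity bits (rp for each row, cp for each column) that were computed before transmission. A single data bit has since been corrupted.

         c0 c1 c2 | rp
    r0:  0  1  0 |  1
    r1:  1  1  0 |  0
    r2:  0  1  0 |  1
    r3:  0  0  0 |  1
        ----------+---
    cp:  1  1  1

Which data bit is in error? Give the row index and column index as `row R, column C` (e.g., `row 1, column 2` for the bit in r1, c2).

row 3, column 2

Recompute each row's even parity and compare to rp:
  r0: data parity 1, sent rp 1 → ok
  r1: data parity 0, sent rp 0 → ok
  r2: data parity 1, sent rp 1 → ok
  r3: data parity 0, sent rp 1 → mismatch
Recompute each column's even parity and compare to cp:
  c0: data parity 1, sent cp 1 → ok
  c1: data parity 1, sent cp 1 → ok
  c2: data parity 0, sent cp 1 → mismatch
Exactly one row (r3) and one column (c2) fail → the flipped bit is at their intersection.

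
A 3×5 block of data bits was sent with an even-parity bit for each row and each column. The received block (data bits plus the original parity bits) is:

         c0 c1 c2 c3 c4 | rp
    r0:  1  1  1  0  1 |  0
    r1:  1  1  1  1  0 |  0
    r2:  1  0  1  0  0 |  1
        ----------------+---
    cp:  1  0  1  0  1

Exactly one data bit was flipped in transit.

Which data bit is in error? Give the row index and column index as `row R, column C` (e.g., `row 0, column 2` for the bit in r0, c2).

row 2, column 3

Recompute each row's even parity and compare to rp:
  r0: data parity 0, sent rp 0 → ok
  r1: data parity 0, sent rp 0 → ok
  r2: data parity 0, sent rp 1 → mismatch
Recompute each column's even parity and compare to cp:
  c0: data parity 1, sent cp 1 → ok
  c1: data parity 0, sent cp 0 → ok
  c2: data parity 1, sent cp 1 → ok
  c3: data parity 1, sent cp 0 → mismatch
  c4: data parity 1, sent cp 1 → ok
Exactly one row (r2) and one column (c3) fail → the flipped bit is at their intersection.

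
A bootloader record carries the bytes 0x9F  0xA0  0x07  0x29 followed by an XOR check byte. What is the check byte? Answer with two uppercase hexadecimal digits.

XOR the bytes together:
  start with 0x9F
  0x9F ⊕ 0xA0 = 0x3F
  0x3F ⊕ 0x07 = 0x38
  0x38 ⊕ 0x29 = 0x11

11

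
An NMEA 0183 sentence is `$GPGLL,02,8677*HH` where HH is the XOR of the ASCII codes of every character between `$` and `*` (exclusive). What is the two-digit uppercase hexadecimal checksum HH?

XOR the ASCII codes of the payload characters:
  'G' = 0x47 → acc = 0x47
  'P' = 0x50 → acc = 0x17
  'G' = 0x47 → acc = 0x50
  'L' = 0x4C → acc = 0x1C
  'L' = 0x4C → acc = 0x50
  ',' = 0x2C → acc = 0x7C
  '0' = 0x30 → acc = 0x4C
  '2' = 0x32 → acc = 0x7E
  ',' = 0x2C → acc = 0x52
  '8' = 0x38 → acc = 0x6A
  '6' = 0x36 → acc = 0x5C
  '7' = 0x37 → acc = 0x6B
  '7' = 0x37 → acc = 0x5C
Checksum = 0x5C.

5C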